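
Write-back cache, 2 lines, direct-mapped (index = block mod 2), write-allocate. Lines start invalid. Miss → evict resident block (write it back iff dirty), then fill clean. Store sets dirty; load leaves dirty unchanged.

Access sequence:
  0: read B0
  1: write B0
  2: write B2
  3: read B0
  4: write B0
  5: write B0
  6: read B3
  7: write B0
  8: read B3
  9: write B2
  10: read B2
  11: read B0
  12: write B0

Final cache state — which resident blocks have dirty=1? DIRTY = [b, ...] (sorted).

0: R B0 → L0 miss [-]
1: W B0 → L0 hit [D]
2: W B2 → L0 miss wb→B0 [D]
3: R B0 → L0 miss wb→B2 [-]
4: W B0 → L0 hit [D]
5: W B0 → L0 hit [D]
6: R B3 → L1 miss [-]
7: W B0 → L0 hit [D]
8: R B3 → L1 hit [-]
9: W B2 → L0 miss wb→B0 [D]
10: R B2 → L0 hit [D]
11: R B0 → L0 miss wb→B2 [-]
12: W B0 → L0 hit [D]

DIRTY = [0]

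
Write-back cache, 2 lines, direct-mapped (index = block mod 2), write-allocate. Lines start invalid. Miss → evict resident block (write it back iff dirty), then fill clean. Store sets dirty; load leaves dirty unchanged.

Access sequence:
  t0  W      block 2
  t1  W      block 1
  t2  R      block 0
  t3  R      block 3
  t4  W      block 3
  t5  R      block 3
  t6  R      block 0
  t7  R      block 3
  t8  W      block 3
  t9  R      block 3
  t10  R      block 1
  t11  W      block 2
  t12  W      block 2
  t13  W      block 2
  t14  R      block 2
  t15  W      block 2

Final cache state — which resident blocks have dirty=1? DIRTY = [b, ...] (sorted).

DIRTY = [2]

  0 | W B2 → L0 miss [D]
  1 | W B1 → L1 miss [D]
  2 | R B0 → L0 miss wb→B2 [-]
  3 | R B3 → L1 miss wb→B1 [-]
  4 | W B3 → L1 hit [D]
  5 | R B3 → L1 hit [D]
  6 | R B0 → L0 hit [-]
  7 | R B3 → L1 hit [D]
  8 | W B3 → L1 hit [D]
  9 | R B3 → L1 hit [D]
  10 | R B1 → L1 miss wb→B3 [-]
  11 | W B2 → L0 miss [D]
  12 | W B2 → L0 hit [D]
  13 | W B2 → L0 hit [D]
  14 | R B2 → L0 hit [D]
  15 | W B2 → L0 hit [D]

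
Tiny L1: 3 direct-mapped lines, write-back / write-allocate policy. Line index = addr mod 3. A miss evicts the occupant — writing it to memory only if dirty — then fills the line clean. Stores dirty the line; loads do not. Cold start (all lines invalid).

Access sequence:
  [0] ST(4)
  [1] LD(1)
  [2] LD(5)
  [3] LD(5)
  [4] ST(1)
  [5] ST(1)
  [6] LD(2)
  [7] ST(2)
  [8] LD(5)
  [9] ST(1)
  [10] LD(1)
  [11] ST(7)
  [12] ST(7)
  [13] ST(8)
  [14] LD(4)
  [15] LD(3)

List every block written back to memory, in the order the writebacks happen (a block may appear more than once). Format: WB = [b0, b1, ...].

  0 | W B4 → L1 miss [D]
  1 | R B1 → L1 miss wb→B4 [-]
  2 | R B5 → L2 miss [-]
  3 | R B5 → L2 hit [-]
  4 | W B1 → L1 hit [D]
  5 | W B1 → L1 hit [D]
  6 | R B2 → L2 miss [-]
  7 | W B2 → L2 hit [D]
  8 | R B5 → L2 miss wb→B2 [-]
  9 | W B1 → L1 hit [D]
  10 | R B1 → L1 hit [D]
  11 | W B7 → L1 miss wb→B1 [D]
  12 | W B7 → L1 hit [D]
  13 | W B8 → L2 miss [D]
  14 | R B4 → L1 miss wb→B7 [-]
  15 | R B3 → L0 miss [-]

WB = [4, 2, 1, 7]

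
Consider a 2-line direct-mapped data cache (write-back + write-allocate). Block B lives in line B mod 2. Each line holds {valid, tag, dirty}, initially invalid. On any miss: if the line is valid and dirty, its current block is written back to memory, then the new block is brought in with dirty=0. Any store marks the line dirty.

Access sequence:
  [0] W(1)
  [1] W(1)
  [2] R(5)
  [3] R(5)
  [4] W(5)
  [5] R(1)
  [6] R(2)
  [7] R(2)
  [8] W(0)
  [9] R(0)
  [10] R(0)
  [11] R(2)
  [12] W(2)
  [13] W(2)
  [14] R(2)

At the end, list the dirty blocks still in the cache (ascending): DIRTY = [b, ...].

DIRTY = [2]

  0 | W B1 → L1 miss [D]
  1 | W B1 → L1 hit [D]
  2 | R B5 → L1 miss wb→B1 [-]
  3 | R B5 → L1 hit [-]
  4 | W B5 → L1 hit [D]
  5 | R B1 → L1 miss wb→B5 [-]
  6 | R B2 → L0 miss [-]
  7 | R B2 → L0 hit [-]
  8 | W B0 → L0 miss [D]
  9 | R B0 → L0 hit [D]
  10 | R B0 → L0 hit [D]
  11 | R B2 → L0 miss wb→B0 [-]
  12 | W B2 → L0 hit [D]
  13 | W B2 → L0 hit [D]
  14 | R B2 → L0 hit [D]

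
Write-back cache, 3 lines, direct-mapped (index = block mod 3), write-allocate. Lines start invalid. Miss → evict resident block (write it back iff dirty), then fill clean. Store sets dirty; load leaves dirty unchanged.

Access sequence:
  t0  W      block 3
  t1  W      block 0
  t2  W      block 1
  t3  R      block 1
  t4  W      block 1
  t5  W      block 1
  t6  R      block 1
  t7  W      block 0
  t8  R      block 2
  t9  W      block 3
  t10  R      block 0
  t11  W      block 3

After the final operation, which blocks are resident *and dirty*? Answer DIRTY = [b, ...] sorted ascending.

DIRTY = [1, 3]

0: W B3 → L0 miss [D]
1: W B0 → L0 miss wb→B3 [D]
2: W B1 → L1 miss [D]
3: R B1 → L1 hit [D]
4: W B1 → L1 hit [D]
5: W B1 → L1 hit [D]
6: R B1 → L1 hit [D]
7: W B0 → L0 hit [D]
8: R B2 → L2 miss [-]
9: W B3 → L0 miss wb→B0 [D]
10: R B0 → L0 miss wb→B3 [-]
11: W B3 → L0 miss [D]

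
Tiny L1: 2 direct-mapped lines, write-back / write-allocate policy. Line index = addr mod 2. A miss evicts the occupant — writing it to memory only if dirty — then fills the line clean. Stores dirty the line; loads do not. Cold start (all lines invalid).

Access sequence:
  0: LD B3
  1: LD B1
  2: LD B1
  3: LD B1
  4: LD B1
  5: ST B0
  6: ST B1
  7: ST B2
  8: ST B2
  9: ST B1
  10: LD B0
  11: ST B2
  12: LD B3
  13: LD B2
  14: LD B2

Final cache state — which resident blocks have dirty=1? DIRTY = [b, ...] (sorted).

  0 | R B3 → L1 miss [-]
  1 | R B1 → L1 miss [-]
  2 | R B1 → L1 hit [-]
  3 | R B1 → L1 hit [-]
  4 | R B1 → L1 hit [-]
  5 | W B0 → L0 miss [D]
  6 | W B1 → L1 hit [D]
  7 | W B2 → L0 miss wb→B0 [D]
  8 | W B2 → L0 hit [D]
  9 | W B1 → L1 hit [D]
  10 | R B0 → L0 miss wb→B2 [-]
  11 | W B2 → L0 miss [D]
  12 | R B3 → L1 miss wb→B1 [-]
  13 | R B2 → L0 hit [D]
  14 | R B2 → L0 hit [D]

DIRTY = [2]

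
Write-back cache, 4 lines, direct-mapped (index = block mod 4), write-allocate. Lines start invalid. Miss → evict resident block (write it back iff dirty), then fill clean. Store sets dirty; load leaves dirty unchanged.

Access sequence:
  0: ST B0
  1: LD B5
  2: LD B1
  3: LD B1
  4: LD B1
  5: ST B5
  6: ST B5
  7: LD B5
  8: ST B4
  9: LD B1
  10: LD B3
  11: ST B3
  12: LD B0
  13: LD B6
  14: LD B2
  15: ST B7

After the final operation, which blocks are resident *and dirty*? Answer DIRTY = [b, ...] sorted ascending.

DIRTY = [7]

0: W B0 → L0 miss [D]
1: R B5 → L1 miss [-]
2: R B1 → L1 miss [-]
3: R B1 → L1 hit [-]
4: R B1 → L1 hit [-]
5: W B5 → L1 miss [D]
6: W B5 → L1 hit [D]
7: R B5 → L1 hit [D]
8: W B4 → L0 miss wb→B0 [D]
9: R B1 → L1 miss wb→B5 [-]
10: R B3 → L3 miss [-]
11: W B3 → L3 hit [D]
12: R B0 → L0 miss wb→B4 [-]
13: R B6 → L2 miss [-]
14: R B2 → L2 miss [-]
15: W B7 → L3 miss wb→B3 [D]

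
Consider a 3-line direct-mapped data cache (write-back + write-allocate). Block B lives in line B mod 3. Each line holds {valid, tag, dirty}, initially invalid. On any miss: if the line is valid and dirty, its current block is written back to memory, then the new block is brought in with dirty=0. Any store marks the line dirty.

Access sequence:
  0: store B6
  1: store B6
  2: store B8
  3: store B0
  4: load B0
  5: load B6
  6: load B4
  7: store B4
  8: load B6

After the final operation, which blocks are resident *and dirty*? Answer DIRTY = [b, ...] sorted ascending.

DIRTY = [4, 8]

0: W B6 -> L0 miss  d=D]
1: W B6 -> L0 hit  d=D]
2: W B8 -> L2 miss  d=D]
3: W B0 -> L0 miss wb->B6  d=D]
4: R B0 -> L0 hit  d=D]
5: R B6 -> L0 miss wb->B0  d=-]
6: R B4 -> L1 miss  d=-]
7: W B4 -> L1 hit  d=D]
8: R B6 -> L0 hit  d=-]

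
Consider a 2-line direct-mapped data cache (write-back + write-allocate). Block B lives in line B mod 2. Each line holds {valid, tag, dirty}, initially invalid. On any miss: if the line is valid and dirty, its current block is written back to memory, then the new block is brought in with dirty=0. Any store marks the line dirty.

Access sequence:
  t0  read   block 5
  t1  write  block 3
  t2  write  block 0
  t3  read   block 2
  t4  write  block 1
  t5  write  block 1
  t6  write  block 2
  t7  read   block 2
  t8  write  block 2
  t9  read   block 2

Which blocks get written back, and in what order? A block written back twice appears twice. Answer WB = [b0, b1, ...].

WB = [0, 3]

  0 | R B5 → L1 miss [-]
  1 | W B3 → L1 miss [D]
  2 | W B0 → L0 miss [D]
  3 | R B2 → L0 miss wb→B0 [-]
  4 | W B1 → L1 miss wb→B3 [D]
  5 | W B1 → L1 hit [D]
  6 | W B2 → L0 hit [D]
  7 | R B2 → L0 hit [D]
  8 | W B2 → L0 hit [D]
  9 | R B2 → L0 hit [D]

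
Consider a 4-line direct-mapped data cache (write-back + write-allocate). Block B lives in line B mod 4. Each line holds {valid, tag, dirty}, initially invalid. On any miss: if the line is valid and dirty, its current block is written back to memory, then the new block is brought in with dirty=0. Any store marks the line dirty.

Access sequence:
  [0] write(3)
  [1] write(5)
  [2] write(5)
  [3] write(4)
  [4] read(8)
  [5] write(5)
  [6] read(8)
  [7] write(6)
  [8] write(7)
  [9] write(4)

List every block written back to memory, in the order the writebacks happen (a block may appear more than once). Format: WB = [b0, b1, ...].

WB = [4, 3]

  0 | W B3 → L3 miss [D]
  1 | W B5 → L1 miss [D]
  2 | W B5 → L1 hit [D]
  3 | W B4 → L0 miss [D]
  4 | R B8 → L0 miss wb→B4 [-]
  5 | W B5 → L1 hit [D]
  6 | R B8 → L0 hit [-]
  7 | W B6 → L2 miss [D]
  8 | W B7 → L3 miss wb→B3 [D]
  9 | W B4 → L0 miss [D]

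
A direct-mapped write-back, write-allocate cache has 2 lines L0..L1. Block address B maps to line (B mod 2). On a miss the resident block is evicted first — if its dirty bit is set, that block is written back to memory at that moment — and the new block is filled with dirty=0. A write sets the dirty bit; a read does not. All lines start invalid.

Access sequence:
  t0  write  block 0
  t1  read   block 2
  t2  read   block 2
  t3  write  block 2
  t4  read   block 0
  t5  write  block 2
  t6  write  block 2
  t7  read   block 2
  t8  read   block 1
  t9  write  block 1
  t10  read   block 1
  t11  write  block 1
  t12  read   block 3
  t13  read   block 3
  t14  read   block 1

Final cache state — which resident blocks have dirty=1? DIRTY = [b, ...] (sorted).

  0 | W B0 → L0 miss [D]
  1 | R B2 → L0 miss wb→B0 [-]
  2 | R B2 → L0 hit [-]
  3 | W B2 → L0 hit [D]
  4 | R B0 → L0 miss wb→B2 [-]
  5 | W B2 → L0 miss [D]
  6 | W B2 → L0 hit [D]
  7 | R B2 → L0 hit [D]
  8 | R B1 → L1 miss [-]
  9 | W B1 → L1 hit [D]
  10 | R B1 → L1 hit [D]
  11 | W B1 → L1 hit [D]
  12 | R B3 → L1 miss wb→B1 [-]
  13 | R B3 → L1 hit [-]
  14 | R B1 → L1 miss [-]

DIRTY = [2]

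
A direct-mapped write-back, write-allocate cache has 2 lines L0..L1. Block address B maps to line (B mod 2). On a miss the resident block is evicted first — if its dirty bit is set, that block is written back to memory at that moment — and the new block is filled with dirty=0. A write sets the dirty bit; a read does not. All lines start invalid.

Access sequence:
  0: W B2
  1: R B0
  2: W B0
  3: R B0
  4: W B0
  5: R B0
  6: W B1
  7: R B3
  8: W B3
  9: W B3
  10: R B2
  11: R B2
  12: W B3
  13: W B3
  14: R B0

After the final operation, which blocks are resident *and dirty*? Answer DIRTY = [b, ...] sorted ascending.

0: W B2 → L0 miss [D]
1: R B0 → L0 miss wb→B2 [-]
2: W B0 → L0 hit [D]
3: R B0 → L0 hit [D]
4: W B0 → L0 hit [D]
5: R B0 → L0 hit [D]
6: W B1 → L1 miss [D]
7: R B3 → L1 miss wb→B1 [-]
8: W B3 → L1 hit [D]
9: W B3 → L1 hit [D]
10: R B2 → L0 miss wb→B0 [-]
11: R B2 → L0 hit [-]
12: W B3 → L1 hit [D]
13: W B3 → L1 hit [D]
14: R B0 → L0 miss [-]

DIRTY = [3]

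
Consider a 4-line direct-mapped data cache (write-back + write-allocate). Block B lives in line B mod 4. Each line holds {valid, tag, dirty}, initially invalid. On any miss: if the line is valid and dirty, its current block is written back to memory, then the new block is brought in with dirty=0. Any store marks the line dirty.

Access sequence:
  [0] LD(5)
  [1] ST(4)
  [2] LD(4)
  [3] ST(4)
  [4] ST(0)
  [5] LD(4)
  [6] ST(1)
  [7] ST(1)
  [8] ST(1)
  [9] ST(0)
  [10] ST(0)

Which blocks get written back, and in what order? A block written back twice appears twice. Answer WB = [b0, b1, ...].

0: R B5 → L1 miss [-]
1: W B4 → L0 miss [D]
2: R B4 → L0 hit [D]
3: W B4 → L0 hit [D]
4: W B0 → L0 miss wb→B4 [D]
5: R B4 → L0 miss wb→B0 [-]
6: W B1 → L1 miss [D]
7: W B1 → L1 hit [D]
8: W B1 → L1 hit [D]
9: W B0 → L0 miss [D]
10: W B0 → L0 hit [D]

WB = [4, 0]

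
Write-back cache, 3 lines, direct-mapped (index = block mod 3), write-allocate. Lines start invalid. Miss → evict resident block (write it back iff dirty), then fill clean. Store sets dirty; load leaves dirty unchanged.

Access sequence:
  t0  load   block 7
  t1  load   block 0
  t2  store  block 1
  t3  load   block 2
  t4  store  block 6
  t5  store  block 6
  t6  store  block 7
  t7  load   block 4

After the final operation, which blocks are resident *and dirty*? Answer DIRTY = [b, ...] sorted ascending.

0: R B7 -> L1 miss  d=-]
1: R B0 -> L0 miss  d=-]
2: W B1 -> L1 miss  d=D]
3: R B2 -> L2 miss  d=-]
4: W B6 -> L0 miss  d=D]
5: W B6 -> L0 hit  d=D]
6: W B7 -> L1 miss wb->B1  d=D]
7: R B4 -> L1 miss wb->B7  d=-]

DIRTY = [6]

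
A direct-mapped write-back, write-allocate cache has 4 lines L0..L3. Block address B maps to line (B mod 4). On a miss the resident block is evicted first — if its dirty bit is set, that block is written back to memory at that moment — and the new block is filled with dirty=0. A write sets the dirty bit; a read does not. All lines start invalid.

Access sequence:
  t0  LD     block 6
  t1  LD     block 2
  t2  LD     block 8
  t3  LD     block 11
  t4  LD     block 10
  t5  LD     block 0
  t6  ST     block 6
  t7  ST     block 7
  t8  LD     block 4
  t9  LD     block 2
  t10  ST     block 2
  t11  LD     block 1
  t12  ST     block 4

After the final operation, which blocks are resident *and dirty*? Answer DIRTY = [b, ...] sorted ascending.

0: R B6 → L2 miss [-]
1: R B2 → L2 miss [-]
2: R B8 → L0 miss [-]
3: R B11 → L3 miss [-]
4: R B10 → L2 miss [-]
5: R B0 → L0 miss [-]
6: W B6 → L2 miss [D]
7: W B7 → L3 miss [D]
8: R B4 → L0 miss [-]
9: R B2 → L2 miss wb→B6 [-]
10: W B2 → L2 hit [D]
11: R B1 → L1 miss [-]
12: W B4 → L0 hit [D]

DIRTY = [2, 4, 7]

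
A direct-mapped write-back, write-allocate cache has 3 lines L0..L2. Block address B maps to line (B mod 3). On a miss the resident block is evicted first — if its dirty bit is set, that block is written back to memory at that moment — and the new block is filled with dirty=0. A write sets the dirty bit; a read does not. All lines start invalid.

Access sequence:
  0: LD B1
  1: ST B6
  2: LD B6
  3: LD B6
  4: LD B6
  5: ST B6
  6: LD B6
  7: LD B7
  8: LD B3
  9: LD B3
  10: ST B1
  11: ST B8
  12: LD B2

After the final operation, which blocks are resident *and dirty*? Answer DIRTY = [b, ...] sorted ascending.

DIRTY = [1]

0: R B1 → L1 miss [-]
1: W B6 → L0 miss [D]
2: R B6 → L0 hit [D]
3: R B6 → L0 hit [D]
4: R B6 → L0 hit [D]
5: W B6 → L0 hit [D]
6: R B6 → L0 hit [D]
7: R B7 → L1 miss [-]
8: R B3 → L0 miss wb→B6 [-]
9: R B3 → L0 hit [-]
10: W B1 → L1 miss [D]
11: W B8 → L2 miss [D]
12: R B2 → L2 miss wb→B8 [-]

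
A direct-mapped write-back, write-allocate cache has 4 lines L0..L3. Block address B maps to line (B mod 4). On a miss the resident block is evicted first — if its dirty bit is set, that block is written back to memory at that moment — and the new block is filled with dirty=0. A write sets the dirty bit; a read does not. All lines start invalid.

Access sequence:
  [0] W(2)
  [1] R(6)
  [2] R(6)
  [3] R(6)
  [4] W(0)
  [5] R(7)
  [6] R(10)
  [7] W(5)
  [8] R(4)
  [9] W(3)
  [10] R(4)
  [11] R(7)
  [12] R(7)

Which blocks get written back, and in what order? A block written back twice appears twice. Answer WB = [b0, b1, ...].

WB = [2, 0, 3]

  0 | W B2 → L2 miss [D]
  1 | R B6 → L2 miss wb→B2 [-]
  2 | R B6 → L2 hit [-]
  3 | R B6 → L2 hit [-]
  4 | W B0 → L0 miss [D]
  5 | R B7 → L3 miss [-]
  6 | R B10 → L2 miss [-]
  7 | W B5 → L1 miss [D]
  8 | R B4 → L0 miss wb→B0 [-]
  9 | W B3 → L3 miss [D]
  10 | R B4 → L0 hit [-]
  11 | R B7 → L3 miss wb→B3 [-]
  12 | R B7 → L3 hit [-]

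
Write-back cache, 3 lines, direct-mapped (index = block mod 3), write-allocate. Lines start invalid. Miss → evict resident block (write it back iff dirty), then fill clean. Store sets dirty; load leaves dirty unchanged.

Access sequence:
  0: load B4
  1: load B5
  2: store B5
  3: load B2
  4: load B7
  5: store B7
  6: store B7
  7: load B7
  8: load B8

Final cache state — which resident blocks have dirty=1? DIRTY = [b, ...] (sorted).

0: R B4 → L1 miss [-]
1: R B5 → L2 miss [-]
2: W B5 → L2 hit [D]
3: R B2 → L2 miss wb→B5 [-]
4: R B7 → L1 miss [-]
5: W B7 → L1 hit [D]
6: W B7 → L1 hit [D]
7: R B7 → L1 hit [D]
8: R B8 → L2 miss [-]

DIRTY = [7]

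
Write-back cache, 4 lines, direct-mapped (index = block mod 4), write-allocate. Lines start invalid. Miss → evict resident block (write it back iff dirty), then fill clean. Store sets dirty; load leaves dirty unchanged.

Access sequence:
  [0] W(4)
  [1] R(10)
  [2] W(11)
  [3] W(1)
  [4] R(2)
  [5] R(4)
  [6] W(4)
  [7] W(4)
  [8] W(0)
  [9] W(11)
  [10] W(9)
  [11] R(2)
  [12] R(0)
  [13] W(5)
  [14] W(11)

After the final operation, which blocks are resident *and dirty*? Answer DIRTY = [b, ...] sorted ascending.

DIRTY = [0, 5, 11]

  0 | W B4 → L0 miss [D]
  1 | R B10 → L2 miss [-]
  2 | W B11 → L3 miss [D]
  3 | W B1 → L1 miss [D]
  4 | R B2 → L2 miss [-]
  5 | R B4 → L0 hit [D]
  6 | W B4 → L0 hit [D]
  7 | W B4 → L0 hit [D]
  8 | W B0 → L0 miss wb→B4 [D]
  9 | W B11 → L3 hit [D]
  10 | W B9 → L1 miss wb→B1 [D]
  11 | R B2 → L2 hit [-]
  12 | R B0 → L0 hit [D]
  13 | W B5 → L1 miss wb→B9 [D]
  14 | W B11 → L3 hit [D]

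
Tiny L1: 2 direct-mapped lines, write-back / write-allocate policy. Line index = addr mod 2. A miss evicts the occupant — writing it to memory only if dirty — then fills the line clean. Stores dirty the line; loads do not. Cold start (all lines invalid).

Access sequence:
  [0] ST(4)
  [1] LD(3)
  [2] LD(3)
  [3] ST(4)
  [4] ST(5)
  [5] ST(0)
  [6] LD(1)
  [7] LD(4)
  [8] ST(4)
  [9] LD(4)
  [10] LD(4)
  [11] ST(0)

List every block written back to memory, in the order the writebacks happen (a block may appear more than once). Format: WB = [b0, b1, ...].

  0 | W B4 → L0 miss [D]
  1 | R B3 → L1 miss [-]
  2 | R B3 → L1 hit [-]
  3 | W B4 → L0 hit [D]
  4 | W B5 → L1 miss [D]
  5 | W B0 → L0 miss wb→B4 [D]
  6 | R B1 → L1 miss wb→B5 [-]
  7 | R B4 → L0 miss wb→B0 [-]
  8 | W B4 → L0 hit [D]
  9 | R B4 → L0 hit [D]
  10 | R B4 → L0 hit [D]
  11 | W B0 → L0 miss wb→B4 [D]

WB = [4, 5, 0, 4]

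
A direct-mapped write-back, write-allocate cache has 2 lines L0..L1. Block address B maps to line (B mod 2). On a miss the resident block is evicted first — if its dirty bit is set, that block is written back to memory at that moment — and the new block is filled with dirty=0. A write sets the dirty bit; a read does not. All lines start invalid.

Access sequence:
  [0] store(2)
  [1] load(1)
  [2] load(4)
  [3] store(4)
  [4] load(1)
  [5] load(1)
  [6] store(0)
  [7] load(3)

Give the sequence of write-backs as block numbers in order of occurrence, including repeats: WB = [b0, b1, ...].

0: W B2 -> L0 miss  d=D]
1: R B1 -> L1 miss  d=-]
2: R B4 -> L0 miss wb->B2  d=-]
3: W B4 -> L0 hit  d=D]
4: R B1 -> L1 hit  d=-]
5: R B1 -> L1 hit  d=-]
6: W B0 -> L0 miss wb->B4  d=D]
7: R B3 -> L1 miss  d=-]

WB = [2, 4]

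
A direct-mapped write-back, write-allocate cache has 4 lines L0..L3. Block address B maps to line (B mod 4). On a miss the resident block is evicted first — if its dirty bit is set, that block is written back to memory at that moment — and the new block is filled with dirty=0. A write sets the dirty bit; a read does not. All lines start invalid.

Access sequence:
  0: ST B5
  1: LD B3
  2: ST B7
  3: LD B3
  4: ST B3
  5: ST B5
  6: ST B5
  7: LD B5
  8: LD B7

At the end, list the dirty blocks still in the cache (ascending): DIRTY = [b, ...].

0: W B5 -> L1 miss  d=D]
1: R B3 -> L3 miss  d=-]
2: W B7 -> L3 miss  d=D]
3: R B3 -> L3 miss wb->B7  d=-]
4: W B3 -> L3 hit  d=D]
5: W B5 -> L1 hit  d=D]
6: W B5 -> L1 hit  d=D]
7: R B5 -> L1 hit  d=D]
8: R B7 -> L3 miss wb->B3  d=-]

DIRTY = [5]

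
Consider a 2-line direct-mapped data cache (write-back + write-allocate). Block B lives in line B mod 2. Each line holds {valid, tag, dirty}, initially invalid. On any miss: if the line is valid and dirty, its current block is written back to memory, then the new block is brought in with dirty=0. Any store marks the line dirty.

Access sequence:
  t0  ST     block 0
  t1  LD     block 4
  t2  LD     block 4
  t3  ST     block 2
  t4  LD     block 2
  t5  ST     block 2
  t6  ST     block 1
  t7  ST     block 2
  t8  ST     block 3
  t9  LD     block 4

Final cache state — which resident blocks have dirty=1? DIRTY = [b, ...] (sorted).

DIRTY = [3]

0: W B0 → L0 miss [D]
1: R B4 → L0 miss wb→B0 [-]
2: R B4 → L0 hit [-]
3: W B2 → L0 miss [D]
4: R B2 → L0 hit [D]
5: W B2 → L0 hit [D]
6: W B1 → L1 miss [D]
7: W B2 → L0 hit [D]
8: W B3 → L1 miss wb→B1 [D]
9: R B4 → L0 miss wb→B2 [-]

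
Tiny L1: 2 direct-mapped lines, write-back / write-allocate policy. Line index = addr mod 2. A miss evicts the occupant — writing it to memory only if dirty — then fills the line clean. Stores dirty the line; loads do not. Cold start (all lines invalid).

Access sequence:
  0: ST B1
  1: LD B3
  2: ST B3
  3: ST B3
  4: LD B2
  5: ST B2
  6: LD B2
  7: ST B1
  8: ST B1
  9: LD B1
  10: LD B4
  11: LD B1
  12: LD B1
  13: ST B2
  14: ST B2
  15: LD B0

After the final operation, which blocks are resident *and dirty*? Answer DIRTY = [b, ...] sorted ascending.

0: W B1 -> L1 miss  d=D]
1: R B3 -> L1 miss wb->B1  d=-]
2: W B3 -> L1 hit  d=D]
3: W B3 -> L1 hit  d=D]
4: R B2 -> L0 miss  d=-]
5: W B2 -> L0 hit  d=D]
6: R B2 -> L0 hit  d=D]
7: W B1 -> L1 miss wb->B3  d=D]
8: W B1 -> L1 hit  d=D]
9: R B1 -> L1 hit  d=D]
10: R B4 -> L0 miss wb->B2  d=-]
11: R B1 -> L1 hit  d=D]
12: R B1 -> L1 hit  d=D]
13: W B2 -> L0 miss  d=D]
14: W B2 -> L0 hit  d=D]
15: R B0 -> L0 miss wb->B2  d=-]

DIRTY = [1]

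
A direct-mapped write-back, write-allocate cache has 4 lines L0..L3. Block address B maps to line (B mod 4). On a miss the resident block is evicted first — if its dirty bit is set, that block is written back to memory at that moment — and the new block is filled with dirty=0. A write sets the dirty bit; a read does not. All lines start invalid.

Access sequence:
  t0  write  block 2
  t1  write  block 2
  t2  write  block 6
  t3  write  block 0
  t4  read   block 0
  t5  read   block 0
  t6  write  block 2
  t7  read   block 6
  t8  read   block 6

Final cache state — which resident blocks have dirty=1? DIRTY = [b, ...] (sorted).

DIRTY = [0]

0: W B2 → L2 miss [D]
1: W B2 → L2 hit [D]
2: W B6 → L2 miss wb→B2 [D]
3: W B0 → L0 miss [D]
4: R B0 → L0 hit [D]
5: R B0 → L0 hit [D]
6: W B2 → L2 miss wb→B6 [D]
7: R B6 → L2 miss wb→B2 [-]
8: R B6 → L2 hit [-]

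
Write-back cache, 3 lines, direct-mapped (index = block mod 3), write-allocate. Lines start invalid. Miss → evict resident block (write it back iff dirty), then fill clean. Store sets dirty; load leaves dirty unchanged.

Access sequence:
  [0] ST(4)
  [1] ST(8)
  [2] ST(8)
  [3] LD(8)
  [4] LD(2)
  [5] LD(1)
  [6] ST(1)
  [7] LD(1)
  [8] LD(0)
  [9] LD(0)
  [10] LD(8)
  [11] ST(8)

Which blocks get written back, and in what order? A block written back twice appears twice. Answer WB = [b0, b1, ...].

WB = [8, 4]

0: W B4 -> L1 miss  d=D]
1: W B8 -> L2 miss  d=D]
2: W B8 -> L2 hit  d=D]
3: R B8 -> L2 hit  d=D]
4: R B2 -> L2 miss wb->B8  d=-]
5: R B1 -> L1 miss wb->B4  d=-]
6: W B1 -> L1 hit  d=D]
7: R B1 -> L1 hit  d=D]
8: R B0 -> L0 miss  d=-]
9: R B0 -> L0 hit  d=-]
10: R B8 -> L2 miss  d=-]
11: W B8 -> L2 hit  d=D]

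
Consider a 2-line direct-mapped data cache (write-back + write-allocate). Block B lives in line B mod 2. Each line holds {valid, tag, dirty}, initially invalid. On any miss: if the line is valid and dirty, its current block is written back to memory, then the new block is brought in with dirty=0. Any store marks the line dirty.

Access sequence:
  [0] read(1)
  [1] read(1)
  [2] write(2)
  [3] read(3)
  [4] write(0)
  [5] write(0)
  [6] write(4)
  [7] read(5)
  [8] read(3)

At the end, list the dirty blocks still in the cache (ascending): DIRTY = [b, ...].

DIRTY = [4]

  0 | R B1 → L1 miss [-]
  1 | R B1 → L1 hit [-]
  2 | W B2 → L0 miss [D]
  3 | R B3 → L1 miss [-]
  4 | W B0 → L0 miss wb→B2 [D]
  5 | W B0 → L0 hit [D]
  6 | W B4 → L0 miss wb→B0 [D]
  7 | R B5 → L1 miss [-]
  8 | R B3 → L1 miss [-]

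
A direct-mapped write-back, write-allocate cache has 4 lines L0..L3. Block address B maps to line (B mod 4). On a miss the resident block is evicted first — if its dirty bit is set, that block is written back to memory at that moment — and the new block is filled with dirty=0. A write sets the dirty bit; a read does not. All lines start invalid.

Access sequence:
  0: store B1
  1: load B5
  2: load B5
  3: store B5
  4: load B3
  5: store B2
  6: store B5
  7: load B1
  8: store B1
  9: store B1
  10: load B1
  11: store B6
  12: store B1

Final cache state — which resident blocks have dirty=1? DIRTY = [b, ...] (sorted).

  0 | W B1 → L1 miss [D]
  1 | R B5 → L1 miss wb→B1 [-]
  2 | R B5 → L1 hit [-]
  3 | W B5 → L1 hit [D]
  4 | R B3 → L3 miss [-]
  5 | W B2 → L2 miss [D]
  6 | W B5 → L1 hit [D]
  7 | R B1 → L1 miss wb→B5 [-]
  8 | W B1 → L1 hit [D]
  9 | W B1 → L1 hit [D]
  10 | R B1 → L1 hit [D]
  11 | W B6 → L2 miss wb→B2 [D]
  12 | W B1 → L1 hit [D]

DIRTY = [1, 6]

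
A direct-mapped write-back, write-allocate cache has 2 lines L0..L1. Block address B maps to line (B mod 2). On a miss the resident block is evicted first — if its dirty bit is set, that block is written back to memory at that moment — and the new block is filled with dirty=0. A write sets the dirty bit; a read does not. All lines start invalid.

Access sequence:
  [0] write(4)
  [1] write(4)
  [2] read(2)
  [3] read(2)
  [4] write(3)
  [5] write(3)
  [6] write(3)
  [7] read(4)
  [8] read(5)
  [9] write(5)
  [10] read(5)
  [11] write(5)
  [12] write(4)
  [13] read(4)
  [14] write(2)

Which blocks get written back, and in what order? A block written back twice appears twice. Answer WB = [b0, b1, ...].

WB = [4, 3, 4]

0: W B4 -> L0 miss  d=D]
1: W B4 -> L0 hit  d=D]
2: R B2 -> L0 miss wb->B4  d=-]
3: R B2 -> L0 hit  d=-]
4: W B3 -> L1 miss  d=D]
5: W B3 -> L1 hit  d=D]
6: W B3 -> L1 hit  d=D]
7: R B4 -> L0 miss  d=-]
8: R B5 -> L1 miss wb->B3  d=-]
9: W B5 -> L1 hit  d=D]
10: R B5 -> L1 hit  d=D]
11: W B5 -> L1 hit  d=D]
12: W B4 -> L0 hit  d=D]
13: R B4 -> L0 hit  d=D]
14: W B2 -> L0 miss wb->B4  d=D]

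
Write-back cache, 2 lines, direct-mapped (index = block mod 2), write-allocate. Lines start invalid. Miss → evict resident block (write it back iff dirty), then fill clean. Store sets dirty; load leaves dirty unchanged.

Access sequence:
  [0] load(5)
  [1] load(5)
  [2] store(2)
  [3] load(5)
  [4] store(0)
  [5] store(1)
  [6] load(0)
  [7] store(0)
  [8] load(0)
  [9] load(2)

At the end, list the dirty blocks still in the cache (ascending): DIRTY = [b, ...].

DIRTY = [1]

  0 | R B5 → L1 miss [-]
  1 | R B5 → L1 hit [-]
  2 | W B2 → L0 miss [D]
  3 | R B5 → L1 hit [-]
  4 | W B0 → L0 miss wb→B2 [D]
  5 | W B1 → L1 miss [D]
  6 | R B0 → L0 hit [D]
  7 | W B0 → L0 hit [D]
  8 | R B0 → L0 hit [D]
  9 | R B2 → L0 miss wb→B0 [-]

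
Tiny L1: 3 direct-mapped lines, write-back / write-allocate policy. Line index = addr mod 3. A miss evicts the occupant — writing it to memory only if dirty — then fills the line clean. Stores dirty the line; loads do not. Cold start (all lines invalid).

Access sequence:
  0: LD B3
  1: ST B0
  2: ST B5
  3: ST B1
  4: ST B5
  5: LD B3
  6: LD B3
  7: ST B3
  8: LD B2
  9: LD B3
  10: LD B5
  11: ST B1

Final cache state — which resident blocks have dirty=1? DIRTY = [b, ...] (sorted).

DIRTY = [1, 3]

0: R B3 → L0 miss [-]
1: W B0 → L0 miss [D]
2: W B5 → L2 miss [D]
3: W B1 → L1 miss [D]
4: W B5 → L2 hit [D]
5: R B3 → L0 miss wb→B0 [-]
6: R B3 → L0 hit [-]
7: W B3 → L0 hit [D]
8: R B2 → L2 miss wb→B5 [-]
9: R B3 → L0 hit [D]
10: R B5 → L2 miss [-]
11: W B1 → L1 hit [D]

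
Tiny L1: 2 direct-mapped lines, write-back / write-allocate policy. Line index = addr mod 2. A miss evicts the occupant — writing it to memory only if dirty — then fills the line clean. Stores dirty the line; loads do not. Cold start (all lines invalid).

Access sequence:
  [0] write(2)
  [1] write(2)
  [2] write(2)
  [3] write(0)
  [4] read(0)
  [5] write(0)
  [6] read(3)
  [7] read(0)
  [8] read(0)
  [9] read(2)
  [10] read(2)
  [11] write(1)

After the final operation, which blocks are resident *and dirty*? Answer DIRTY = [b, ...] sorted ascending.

DIRTY = [1]

0: W B2 → L0 miss [D]
1: W B2 → L0 hit [D]
2: W B2 → L0 hit [D]
3: W B0 → L0 miss wb→B2 [D]
4: R B0 → L0 hit [D]
5: W B0 → L0 hit [D]
6: R B3 → L1 miss [-]
7: R B0 → L0 hit [D]
8: R B0 → L0 hit [D]
9: R B2 → L0 miss wb→B0 [-]
10: R B2 → L0 hit [-]
11: W B1 → L1 miss [D]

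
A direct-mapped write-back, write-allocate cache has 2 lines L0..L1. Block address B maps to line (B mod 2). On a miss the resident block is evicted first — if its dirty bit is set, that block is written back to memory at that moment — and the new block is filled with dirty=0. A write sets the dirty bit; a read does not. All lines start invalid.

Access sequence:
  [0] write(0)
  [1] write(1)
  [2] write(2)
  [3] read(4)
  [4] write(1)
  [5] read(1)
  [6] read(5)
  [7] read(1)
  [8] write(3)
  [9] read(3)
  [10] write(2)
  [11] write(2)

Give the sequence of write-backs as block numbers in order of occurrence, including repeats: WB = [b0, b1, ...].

0: W B0 -> L0 miss  d=D]
1: W B1 -> L1 miss  d=D]
2: W B2 -> L0 miss wb->B0  d=D]
3: R B4 -> L0 miss wb->B2  d=-]
4: W B1 -> L1 hit  d=D]
5: R B1 -> L1 hit  d=D]
6: R B5 -> L1 miss wb->B1  d=-]
7: R B1 -> L1 miss  d=-]
8: W B3 -> L1 miss  d=D]
9: R B3 -> L1 hit  d=D]
10: W B2 -> L0 miss  d=D]
11: W B2 -> L0 hit  d=D]

WB = [0, 2, 1]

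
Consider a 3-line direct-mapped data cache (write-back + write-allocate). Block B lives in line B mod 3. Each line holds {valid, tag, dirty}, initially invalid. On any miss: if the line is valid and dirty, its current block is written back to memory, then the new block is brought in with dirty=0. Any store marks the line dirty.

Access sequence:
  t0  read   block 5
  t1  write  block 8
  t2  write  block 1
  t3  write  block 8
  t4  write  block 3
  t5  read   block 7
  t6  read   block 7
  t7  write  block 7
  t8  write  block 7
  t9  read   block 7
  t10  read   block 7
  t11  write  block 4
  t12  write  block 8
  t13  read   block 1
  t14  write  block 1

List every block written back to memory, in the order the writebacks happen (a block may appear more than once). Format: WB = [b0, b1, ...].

0: R B5 → L2 miss [-]
1: W B8 → L2 miss [D]
2: W B1 → L1 miss [D]
3: W B8 → L2 hit [D]
4: W B3 → L0 miss [D]
5: R B7 → L1 miss wb→B1 [-]
6: R B7 → L1 hit [-]
7: W B7 → L1 hit [D]
8: W B7 → L1 hit [D]
9: R B7 → L1 hit [D]
10: R B7 → L1 hit [D]
11: W B4 → L1 miss wb→B7 [D]
12: W B8 → L2 hit [D]
13: R B1 → L1 miss wb→B4 [-]
14: W B1 → L1 hit [D]

WB = [1, 7, 4]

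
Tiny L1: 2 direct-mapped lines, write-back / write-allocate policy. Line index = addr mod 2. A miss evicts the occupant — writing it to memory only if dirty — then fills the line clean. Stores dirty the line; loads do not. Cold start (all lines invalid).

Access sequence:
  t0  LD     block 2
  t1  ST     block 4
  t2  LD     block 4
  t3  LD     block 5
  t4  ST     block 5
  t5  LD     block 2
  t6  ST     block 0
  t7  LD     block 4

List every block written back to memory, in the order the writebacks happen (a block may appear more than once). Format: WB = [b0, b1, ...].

0: R B2 -> L0 miss  d=-]
1: W B4 -> L0 miss  d=D]
2: R B4 -> L0 hit  d=D]
3: R B5 -> L1 miss  d=-]
4: W B5 -> L1 hit  d=D]
5: R B2 -> L0 miss wb->B4  d=-]
6: W B0 -> L0 miss  d=D]
7: R B4 -> L0 miss wb->B0  d=-]

WB = [4, 0]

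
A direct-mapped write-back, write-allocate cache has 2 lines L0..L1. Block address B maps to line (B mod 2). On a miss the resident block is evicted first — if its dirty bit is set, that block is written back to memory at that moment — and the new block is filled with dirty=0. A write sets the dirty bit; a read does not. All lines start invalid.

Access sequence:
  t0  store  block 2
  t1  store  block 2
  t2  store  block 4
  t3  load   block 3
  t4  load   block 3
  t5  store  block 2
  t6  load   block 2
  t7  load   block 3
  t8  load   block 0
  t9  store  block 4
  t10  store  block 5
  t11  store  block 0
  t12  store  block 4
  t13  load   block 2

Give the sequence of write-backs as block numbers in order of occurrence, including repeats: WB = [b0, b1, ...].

0: W B2 -> L0 miss  d=D]
1: W B2 -> L0 hit  d=D]
2: W B4 -> L0 miss wb->B2  d=D]
3: R B3 -> L1 miss  d=-]
4: R B3 -> L1 hit  d=-]
5: W B2 -> L0 miss wb->B4  d=D]
6: R B2 -> L0 hit  d=D]
7: R B3 -> L1 hit  d=-]
8: R B0 -> L0 miss wb->B2  d=-]
9: W B4 -> L0 miss  d=D]
10: W B5 -> L1 miss  d=D]
11: W B0 -> L0 miss wb->B4  d=D]
12: W B4 -> L0 miss wb->B0  d=D]
13: R B2 -> L0 miss wb->B4  d=-]

WB = [2, 4, 2, 4, 0, 4]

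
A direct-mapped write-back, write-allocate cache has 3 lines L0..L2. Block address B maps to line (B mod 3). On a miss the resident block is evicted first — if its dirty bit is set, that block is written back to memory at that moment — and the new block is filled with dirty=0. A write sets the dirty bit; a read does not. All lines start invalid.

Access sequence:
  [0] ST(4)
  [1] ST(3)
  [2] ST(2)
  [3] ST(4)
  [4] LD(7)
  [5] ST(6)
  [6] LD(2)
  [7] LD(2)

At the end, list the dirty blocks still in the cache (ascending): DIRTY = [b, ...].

DIRTY = [2, 6]

0: W B4 → L1 miss [D]
1: W B3 → L0 miss [D]
2: W B2 → L2 miss [D]
3: W B4 → L1 hit [D]
4: R B7 → L1 miss wb→B4 [-]
5: W B6 → L0 miss wb→B3 [D]
6: R B2 → L2 hit [D]
7: R B2 → L2 hit [D]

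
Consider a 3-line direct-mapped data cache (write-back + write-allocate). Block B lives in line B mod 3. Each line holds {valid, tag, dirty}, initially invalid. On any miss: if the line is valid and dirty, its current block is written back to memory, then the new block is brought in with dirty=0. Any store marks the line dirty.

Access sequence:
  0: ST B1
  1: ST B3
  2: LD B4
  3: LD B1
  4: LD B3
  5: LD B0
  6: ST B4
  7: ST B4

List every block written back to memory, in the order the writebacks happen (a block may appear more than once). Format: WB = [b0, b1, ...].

0: W B1 -> L1 miss  d=D]
1: W B3 -> L0 miss  d=D]
2: R B4 -> L1 miss wb->B1  d=-]
3: R B1 -> L1 miss  d=-]
4: R B3 -> L0 hit  d=D]
5: R B0 -> L0 miss wb->B3  d=-]
6: W B4 -> L1 miss  d=D]
7: W B4 -> L1 hit  d=D]

WB = [1, 3]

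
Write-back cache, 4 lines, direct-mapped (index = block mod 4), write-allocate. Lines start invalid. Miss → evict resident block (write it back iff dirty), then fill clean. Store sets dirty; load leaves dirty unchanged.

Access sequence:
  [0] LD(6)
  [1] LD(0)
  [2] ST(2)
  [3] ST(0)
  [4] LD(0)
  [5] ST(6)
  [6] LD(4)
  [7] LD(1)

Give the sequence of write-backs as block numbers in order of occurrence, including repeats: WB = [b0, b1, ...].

  0 | R B6 → L2 miss [-]
  1 | R B0 → L0 miss [-]
  2 | W B2 → L2 miss [D]
  3 | W B0 → L0 hit [D]
  4 | R B0 → L0 hit [D]
  5 | W B6 → L2 miss wb→B2 [D]
  6 | R B4 → L0 miss wb→B0 [-]
  7 | R B1 → L1 miss [-]

WB = [2, 0]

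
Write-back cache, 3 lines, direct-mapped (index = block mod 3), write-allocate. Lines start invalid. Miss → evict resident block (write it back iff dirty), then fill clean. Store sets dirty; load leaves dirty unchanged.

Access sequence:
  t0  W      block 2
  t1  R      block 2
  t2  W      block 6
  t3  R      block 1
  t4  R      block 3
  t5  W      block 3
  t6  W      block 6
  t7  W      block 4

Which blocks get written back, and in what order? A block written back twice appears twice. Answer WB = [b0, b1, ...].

0: W B2 -> L2 miss  d=D]
1: R B2 -> L2 hit  d=D]
2: W B6 -> L0 miss  d=D]
3: R B1 -> L1 miss  d=-]
4: R B3 -> L0 miss wb->B6  d=-]
5: W B3 -> L0 hit  d=D]
6: W B6 -> L0 miss wb->B3  d=D]
7: W B4 -> L1 miss  d=D]

WB = [6, 3]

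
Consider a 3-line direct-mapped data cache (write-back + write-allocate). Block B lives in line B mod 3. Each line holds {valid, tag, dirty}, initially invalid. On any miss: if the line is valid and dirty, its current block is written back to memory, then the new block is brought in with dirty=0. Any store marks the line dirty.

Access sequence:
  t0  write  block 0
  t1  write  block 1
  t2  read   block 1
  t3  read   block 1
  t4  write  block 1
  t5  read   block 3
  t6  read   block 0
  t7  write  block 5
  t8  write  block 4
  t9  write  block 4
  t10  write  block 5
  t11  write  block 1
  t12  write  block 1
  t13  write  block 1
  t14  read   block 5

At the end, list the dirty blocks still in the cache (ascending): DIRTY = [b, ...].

DIRTY = [1, 5]

0: W B0 → L0 miss [D]
1: W B1 → L1 miss [D]
2: R B1 → L1 hit [D]
3: R B1 → L1 hit [D]
4: W B1 → L1 hit [D]
5: R B3 → L0 miss wb→B0 [-]
6: R B0 → L0 miss [-]
7: W B5 → L2 miss [D]
8: W B4 → L1 miss wb→B1 [D]
9: W B4 → L1 hit [D]
10: W B5 → L2 hit [D]
11: W B1 → L1 miss wb→B4 [D]
12: W B1 → L1 hit [D]
13: W B1 → L1 hit [D]
14: R B5 → L2 hit [D]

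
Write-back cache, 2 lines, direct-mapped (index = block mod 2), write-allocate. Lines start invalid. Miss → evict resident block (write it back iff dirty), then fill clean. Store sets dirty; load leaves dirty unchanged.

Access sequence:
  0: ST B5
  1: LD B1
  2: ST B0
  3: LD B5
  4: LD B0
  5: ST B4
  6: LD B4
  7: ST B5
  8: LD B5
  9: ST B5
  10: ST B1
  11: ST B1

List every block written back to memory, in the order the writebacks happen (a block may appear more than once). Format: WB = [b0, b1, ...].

0: W B5 → L1 miss [D]
1: R B1 → L1 miss wb→B5 [-]
2: W B0 → L0 miss [D]
3: R B5 → L1 miss [-]
4: R B0 → L0 hit [D]
5: W B4 → L0 miss wb→B0 [D]
6: R B4 → L0 hit [D]
7: W B5 → L1 hit [D]
8: R B5 → L1 hit [D]
9: W B5 → L1 hit [D]
10: W B1 → L1 miss wb→B5 [D]
11: W B1 → L1 hit [D]

WB = [5, 0, 5]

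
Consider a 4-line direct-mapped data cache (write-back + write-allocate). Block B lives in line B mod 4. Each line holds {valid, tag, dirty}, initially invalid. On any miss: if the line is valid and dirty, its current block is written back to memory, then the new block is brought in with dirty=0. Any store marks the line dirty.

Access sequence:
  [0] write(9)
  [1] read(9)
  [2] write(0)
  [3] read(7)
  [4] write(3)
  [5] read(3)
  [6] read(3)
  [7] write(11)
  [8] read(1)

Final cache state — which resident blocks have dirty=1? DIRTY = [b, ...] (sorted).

  0 | W B9 → L1 miss [D]
  1 | R B9 → L1 hit [D]
  2 | W B0 → L0 miss [D]
  3 | R B7 → L3 miss [-]
  4 | W B3 → L3 miss [D]
  5 | R B3 → L3 hit [D]
  6 | R B3 → L3 hit [D]
  7 | W B11 → L3 miss wb→B3 [D]
  8 | R B1 → L1 miss wb→B9 [-]

DIRTY = [0, 11]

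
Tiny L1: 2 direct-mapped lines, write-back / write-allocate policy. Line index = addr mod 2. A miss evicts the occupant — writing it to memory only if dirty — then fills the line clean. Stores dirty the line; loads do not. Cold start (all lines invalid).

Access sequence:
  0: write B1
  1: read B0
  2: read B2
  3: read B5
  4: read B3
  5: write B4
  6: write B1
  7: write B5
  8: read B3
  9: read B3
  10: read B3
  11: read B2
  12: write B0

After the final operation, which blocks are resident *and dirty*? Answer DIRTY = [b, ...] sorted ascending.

  0 | W B1 → L1 miss [D]
  1 | R B0 → L0 miss [-]
  2 | R B2 → L0 miss [-]
  3 | R B5 → L1 miss wb→B1 [-]
  4 | R B3 → L1 miss [-]
  5 | W B4 → L0 miss [D]
  6 | W B1 → L1 miss [D]
  7 | W B5 → L1 miss wb→B1 [D]
  8 | R B3 → L1 miss wb→B5 [-]
  9 | R B3 → L1 hit [-]
  10 | R B3 → L1 hit [-]
  11 | R B2 → L0 miss wb→B4 [-]
  12 | W B0 → L0 miss [D]

DIRTY = [0]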